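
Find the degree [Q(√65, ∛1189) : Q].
[Q(√65, ∛1189) : Q] = 6

Let L = Q(√65, ∛1189). Since Q(√65) ⊂ L and [Q(√65):Q] = 2, the tower law gives 2 | [L:Q]. Likewise Q(∛1189) ⊂ L with [Q(∛1189):Q] = 3 (because 1189 is not a perfect cube), so 3 | [L:Q]. As gcd(2,3) = 1, [L:Q] is divisible by 6. Conversely L is generated over Q by √65 and ∛1189, so [L:Q] ≤ 2·3 = 6. Therefore [Q(√65, ∛1189) : Q] = 6.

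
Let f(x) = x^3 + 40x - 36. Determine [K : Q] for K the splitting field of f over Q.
[K : Q] = 6

By the rational root test, any rational root of the monic integer polynomial f(x) = x^3 + 40x - 36 must be an integer dividing the constant term -36, i.e. one of ±{1, 2, 3, 4, 6, 9, 12, 18, 36}. Evaluating: f(1) = 5, f(-1) = -77, f(2) = 52, f(-2) = -124, f(3) = 111, f(-3) = -183, f(4) = 188, f(-4) = -260, f(6) = 420, f(-6) = -492, f(9) = 1053, f(-9) = -1125, f(12) = 2172, f(-12) = -2244, f(18) = 6516, f(-18) = -6588, f(36) = 48060, f(-36) = -48132; none is 0, so f has no rational root and is therefore irreducible over Q (a cubic with no linear factor over a field is irreducible). For an irreducible cubic, the Galois group is A_3 or S_3 according as the discriminant disc(f) = -4a^3 - 27b^2 = -4·(40)^3 - 27·(-36)^2 = -290992 is or is not a square in Q. Here disc(f) = -290992 is not a perfect square in Q, so the Galois group of f over Q is not contained in A_3 and must be all of S_3. The splitting field has degree |S_3| = 6 over Q, so [K : Q] = 6.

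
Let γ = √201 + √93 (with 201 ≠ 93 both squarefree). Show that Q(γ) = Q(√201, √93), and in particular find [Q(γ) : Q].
[Q(γ) : Q] = 4 (equivalently, Q(γ) = Q(√201, √93))

Obviously Q(γ) ⊆ Q(√201, √93), and [Q(√201, √93):Q] = 4 (since 201, 93 are distinct squarefree integers > 1 with 18693 not a perfect square). To show equality we compute the minimal polynomial of γ. From γ = √201 + √93: γ^2 = 201 + 2√(18693) + 93 = 294 + 2√(18693), so γ^2 - 294 = 2√(18693); squaring, (γ^2 - 294)^2 = 4·18693, i.e. γ^4 - 588γ^2 + 86436 - 74772 = 0, i.e. γ^4 - 588γ^2 + 11664 = 0. So γ is a root of x^4 - 588x^2 + 11664. This polynomial is irreducible over Q: it has no rational root (each ±√201 ± √93 is irrational), and any factorization into two quadratics over Q would force √(18693) ∈ Q (pairing opposite roots) or √201, √93 ∈ Q (other pairings), all impossible. Hence [Q(γ):Q] = 4 = [Q(√201, √93):Q], so Q(γ) = Q(√201, √93).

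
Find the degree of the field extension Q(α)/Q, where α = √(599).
[Q(α):Q] = 2

[Q(α):Q] equals the degree of the minimal polynomial of α. Here α^2 = 599 and x^2 - 599 is irreducible (d = 599 is squarefree, ≠ 1, hence not a square), so deg(m_α) = 2. Thus [Q(α):Q] = 2.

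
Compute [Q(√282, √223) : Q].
[Q(√282, √223) : Q] = 4

[Q(√282):Q] = 2 (min poly x^2 - 282, irreducible since 282 is squarefree > 1). For the top step, suppose √223 ∈ Q(√282), say √223 = c + d√282 with c, d ∈ Q. Squaring: 223 = c^2 + 282d^2 + 2cd√282. Since √282 ∉ Q this forces 2cd = 0. If d = 0 then √223 = c ∈ Q, contradicting 223 squarefree > 1. If c = 0 then 223 = 282d^2, so 282·223 = (282d)^2 is a perfect square in Q — but 282·223 = 62886 is not a perfect square (since 282 and 223 are distinct squarefree integers). Contradiction. Hence √223 ∉ Q(√282), so x^2 - 223 stays irreducible over Q(√282) and [Q(√282, √223) : Q(√282)] = 2. By the tower law, [Q(√282, √223) : Q] = 2 · 2 = 4.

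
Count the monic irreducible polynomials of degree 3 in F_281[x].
There are 7395920 monic irreducible polynomials of degree 3 over F_281

Each element of F_{281^3} that lies in no proper subfield is a root of exactly one monic irreducible of degree 3 over F_281, and each such polynomial has 3 distinct roots in F_{281^3}. By Möbius inversion the count is N_281(3) = (1/3) Σ_{d|3} μ(3/d) · 281^d = (1/3)(μ(3)·281^1 + μ(1)·281^3) = 22187760/3 = 7395920.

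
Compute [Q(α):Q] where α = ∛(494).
[Q(α):Q] = 3

The minimal polynomial of α is x^3 - 494, irreducible over Q since 494 is not a perfect cube (so x^3 - 494 has no rational root). Hence [Q(α):Q] = deg(m_α) = 3.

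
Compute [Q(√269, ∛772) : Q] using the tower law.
[Q(√269, ∛772) : Q] = 6

Let L = Q(√269, ∛772). Since Q(√269) ⊂ L and [Q(√269):Q] = 2, the tower law gives 2 | [L:Q]. Likewise Q(∛772) ⊂ L with [Q(∛772):Q] = 3 (because 772 is not a perfect cube), so 3 | [L:Q]. As gcd(2,3) = 1, [L:Q] is divisible by 6. Conversely L is generated over Q by √269 and ∛772, so [L:Q] ≤ 2·3 = 6. Therefore [Q(√269, ∛772) : Q] = 6.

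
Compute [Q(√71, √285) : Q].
[Q(√71, √285) : Q] = 4

[Q(√71):Q] = 2 (min poly x^2 - 71, irreducible since 71 is squarefree > 1). For the top step, suppose √285 ∈ Q(√71), say √285 = c + d√71 with c, d ∈ Q. Squaring: 285 = c^2 + 71d^2 + 2cd√71. Since √71 ∉ Q this forces 2cd = 0. If d = 0 then √285 = c ∈ Q, contradicting 285 squarefree > 1. If c = 0 then 285 = 71d^2, so 71·285 = (71d)^2 is a perfect square in Q — but 71·285 = 20235 is not a perfect square (since 71 and 285 are distinct squarefree integers). Contradiction. Hence √285 ∉ Q(√71), so x^2 - 285 stays irreducible over Q(√71) and [Q(√71, √285) : Q(√71)] = 2. By the tower law, [Q(√71, √285) : Q] = 2 · 2 = 4.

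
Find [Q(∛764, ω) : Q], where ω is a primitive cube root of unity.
[Q(∛764, ω) : Q] = 6

[Q(∛764):Q] = 3 (min poly x^3 - 764, irreducible since 764 is not a perfect cube). [Q(ω):Q] = 2 (min poly x^2 + x + 1). Since Q(∛764) ⊂ R and ω ∉ R, we have ω ∉ Q(∛764), so x^2 + x + 1 remains irreducible over Q(∛764) and [Q(∛764, ω) : Q(∛764)] = 2. By the tower law, [Q(∛764, ω) : Q] = 3 · 2 = 6. (In fact Q(∛764, ω) is the splitting field of x^3 - 764 over Q.)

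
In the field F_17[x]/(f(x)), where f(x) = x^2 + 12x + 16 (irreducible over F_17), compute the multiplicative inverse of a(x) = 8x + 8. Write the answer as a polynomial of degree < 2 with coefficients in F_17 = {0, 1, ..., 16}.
a(x)^(-1) ≡ 14x + 1 (mod f(x))

Since f is irreducible over F_17, F_17[x]/(f) is a field and a(x) ≠ 0 has an inverse. Apply the extended Euclidean algorithm to f(x) and a(x) in F_17[x]: f(x) = (15x + 12)·a(x) + (5). The last nonzero remainder is the constant 5 = gcd(f, a) in F_17. Back-substituting through the division chain expresses 5 = s(x)·a(x) + t(x)·f(x) with s(x) ≡ 2x + 5 (mod f), so (2x + 5)·a(x) ≡ 5 (mod f). Multiplying by 5^(-1) ≡ 7 in F_17 gives a(x)^(-1) ≡ 7·(2x + 5) ≡ 14x + 1 (mod f). Check: (8x + 8)·(14x + 1) = 10x^2 + x + 8 ≡ 1 (mod x^2 + 12x + 16).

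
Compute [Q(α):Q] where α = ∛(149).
[Q(α):Q] = 3

The minimal polynomial of α is x^3 - 149, irreducible over Q since 149 is not a perfect cube (so x^3 - 149 has no rational root). Hence [Q(α):Q] = deg(m_α) = 3.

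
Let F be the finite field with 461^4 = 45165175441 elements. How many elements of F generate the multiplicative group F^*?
There are φ(45165175440) = 8976844800 primitive elements

F_q^* is cyclic of order q - 1 = 45165175440. A cyclic group of order m has exactly φ(m) generators. Here m = 45165175440 = 2^4 · 3 · 5 · 7 · 11 · 23 · 106261, so the number of primitive elements is φ(45165175440) = 8976844800.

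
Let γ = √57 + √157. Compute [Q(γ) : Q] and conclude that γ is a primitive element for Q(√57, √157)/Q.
[Q(γ) : Q] = 4 (equivalently, Q(γ) = Q(√57, √157))

Obviously Q(γ) ⊆ Q(√57, √157), and [Q(√57, √157):Q] = 4 (since 57, 157 are distinct squarefree integers > 1 with 8949 not a perfect square). To show equality we compute the minimal polynomial of γ. From γ = √57 + √157: γ^2 = 57 + 2√(8949) + 157 = 214 + 2√(8949), so γ^2 - 214 = 2√(8949); squaring, (γ^2 - 214)^2 = 4·8949, i.e. γ^4 - 428γ^2 + 45796 - 35796 = 0, i.e. γ^4 - 428γ^2 + 10000 = 0. So γ is a root of x^4 - 428x^2 + 10000. This polynomial is irreducible over Q: it has no rational root (each ±√57 ± √157 is irrational), and any factorization into two quadratics over Q would force √(8949) ∈ Q (pairing opposite roots) or √57, √157 ∈ Q (other pairings), all impossible. Hence [Q(γ):Q] = 4 = [Q(√57, √157):Q], so Q(γ) = Q(√57, √157).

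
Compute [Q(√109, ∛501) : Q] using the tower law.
[Q(√109, ∛501) : Q] = 6

Let L = Q(√109, ∛501). Since Q(√109) ⊂ L and [Q(√109):Q] = 2, the tower law gives 2 | [L:Q]. Likewise Q(∛501) ⊂ L with [Q(∛501):Q] = 3 (because 501 is not a perfect cube), so 3 | [L:Q]. As gcd(2,3) = 1, [L:Q] is divisible by 6. Conversely L is generated over Q by √109 and ∛501, so [L:Q] ≤ 2·3 = 6. Therefore [Q(√109, ∛501) : Q] = 6.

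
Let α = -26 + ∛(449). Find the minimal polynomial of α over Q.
m_α(x) = x^3 + 78x^2 + 2028x + 17127

Set β = α + 26 = ∛(449), so β^3 = 449. Then (α + 26)^3 - 449 = 0, i.e. α is a root of g(x) = (x + 26)^3 - 449 = x^3 + 78x^2 + 2028x + 17127. Since g(x) = h(x + 26) where h(x) = x^3 - 449, and h is irreducible over Q (because 449 is not a perfect cube, so h has no rational root, and a monic cubic with no rational root is irreducible), g is also irreducible (irreducibility is preserved under the substitution x → x + 26). Hence m_α(x) = x^3 + 78x^2 + 2028x + 17127.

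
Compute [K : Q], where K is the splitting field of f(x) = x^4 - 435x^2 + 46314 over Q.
[K : Q] = 4

Solving the quadratic in x^2: x^2 = (435 ± √(435^2 - 4·46314))/2 = (435 ± √3969)/2 = (435 ± 63)/2, giving x^2 = 186 or x^2 = 249. So f(x) = (x^2 - 186)(x^2 - 249) and the roots of f are ±√186, ±√249. Hence the splitting field is K = Q(√186, √249). Since 186 and 249 are distinct squarefree integers > 1, their product 46314 is not a perfect square, so √249 ∉ Q(√186). By the tower law [K:Q] = [Q(√186,√249):Q(√186)] · [Q(√186):Q] = 2 · 2 = 4.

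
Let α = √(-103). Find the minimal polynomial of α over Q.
m_α(x) = x^2 + 103

α satisfies α^2 + 103 = 0, so x^2 + 103 annihilates α. Since d = -103 is squarefree and ≠ 1, it is not a perfect square in Q, so x^2 + 103 has no rational root and is therefore irreducible over Q (a degree-2 polynomial over a field is irreducible iff it has no root). Hence m_α(x) = x^2 + 103.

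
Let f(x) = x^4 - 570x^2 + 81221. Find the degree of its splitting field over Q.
[K : Q] = 4

Solving the quadratic in x^2: x^2 = (570 ± √(570^2 - 4·81221))/2 = (570 ± √16)/2 = (570 ± 4)/2, giving x^2 = 287 or x^2 = 283. So f(x) = (x^2 - 287)(x^2 - 283) and the roots of f are ±√287, ±√283. Hence the splitting field is K = Q(√287, √283). Since 287 and 283 are distinct squarefree integers > 1, their product 81221 is not a perfect square, so √283 ∉ Q(√287). By the tower law [K:Q] = [Q(√287,√283):Q(√287)] · [Q(√287):Q] = 2 · 2 = 4.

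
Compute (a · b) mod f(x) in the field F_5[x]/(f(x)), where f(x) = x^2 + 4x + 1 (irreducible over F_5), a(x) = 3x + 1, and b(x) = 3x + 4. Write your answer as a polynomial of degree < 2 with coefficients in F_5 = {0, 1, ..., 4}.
a · b ≡ 4x (mod f(x))

Multiply in F_5[x]: a(x)·b(x) = (3x + 1)·(3x + 4) = 4x^2 + 4. This has degree ≥ 2, so divide by f(x) over F_5: 4x^2 + 4 = (4)·(x^2 + 4x + 1) + (4x). Hence a·b ≡ 4x (mod f). (F_5[x]/(f) is a field with 5^2 = 25 elements since f is irreducible of degree 2.)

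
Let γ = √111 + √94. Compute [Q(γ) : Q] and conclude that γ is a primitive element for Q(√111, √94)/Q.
[Q(γ) : Q] = 4 (equivalently, Q(γ) = Q(√111, √94))

Obviously Q(γ) ⊆ Q(√111, √94), and [Q(√111, √94):Q] = 4 (since 111, 94 are distinct squarefree integers > 1 with 10434 not a perfect square). To show equality we compute the minimal polynomial of γ. From γ = √111 + √94: γ^2 = 111 + 2√(10434) + 94 = 205 + 2√(10434), so γ^2 - 205 = 2√(10434); squaring, (γ^2 - 205)^2 = 4·10434, i.e. γ^4 - 410γ^2 + 42025 - 41736 = 0, i.e. γ^4 - 410γ^2 + 289 = 0. So γ is a root of x^4 - 410x^2 + 289. This polynomial is irreducible over Q: it has no rational root (each ±√111 ± √94 is irrational), and any factorization into two quadratics over Q would force √(10434) ∈ Q (pairing opposite roots) or √111, √94 ∈ Q (other pairings), all impossible. Hence [Q(γ):Q] = 4 = [Q(√111, √94):Q], so Q(γ) = Q(√111, √94).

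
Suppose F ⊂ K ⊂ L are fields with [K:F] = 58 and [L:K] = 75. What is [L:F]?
[L:F] = 4350

The tower law says that for any tower of field extensions F ⊂ K ⊂ L with finite degrees, [L:F] = [L:K] · [K:F]. Here this gives [L:F] = 75 · 58 = 4350.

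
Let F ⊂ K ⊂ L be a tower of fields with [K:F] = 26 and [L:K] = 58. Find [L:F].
[L:F] = 1508

The tower law says that for any tower of field extensions F ⊂ K ⊂ L with finite degrees, [L:F] = [L:K] · [K:F]. Here this gives [L:F] = 58 · 26 = 1508.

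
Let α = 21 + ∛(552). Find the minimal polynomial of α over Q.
m_α(x) = x^3 - 63x^2 + 1323x - 9813

Set β = α - 21 = ∛(552), so β^3 = 552. Then (α - 21)^3 - 552 = 0, i.e. α is a root of g(x) = (x - 21)^3 - 552 = x^3 - 63x^2 + 1323x - 9813. Since g(x) = h(x - 21) where h(x) = x^3 - 552, and h is irreducible over Q (because 552 is not a perfect cube, so h has no rational root, and a monic cubic with no rational root is irreducible), g is also irreducible (irreducibility is preserved under the substitution x → x - 21). Hence m_α(x) = x^3 - 63x^2 + 1323x - 9813.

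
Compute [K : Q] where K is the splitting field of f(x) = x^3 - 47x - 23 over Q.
[K : Q] = 6

By the rational root test, any rational root of the monic integer polynomial f(x) = x^3 - 47x - 23 must be an integer dividing the constant term -23, i.e. one of ±{1, 23}. Evaluating: f(1) = -69, f(-1) = 23, f(23) = 11063, f(-23) = -11109; none is 0, so f has no rational root and is therefore irreducible over Q (a cubic with no linear factor over a field is irreducible). For an irreducible cubic, the Galois group is A_3 or S_3 according as the discriminant disc(f) = -4a^3 - 27b^2 = -4·(-47)^3 - 27·(-23)^2 = 401009 is or is not a square in Q. Here disc(f) = 401009 is not a perfect square in Q, so the Galois group of f over Q is not contained in A_3 and must be all of S_3. The splitting field has degree |S_3| = 6 over Q, so [K : Q] = 6.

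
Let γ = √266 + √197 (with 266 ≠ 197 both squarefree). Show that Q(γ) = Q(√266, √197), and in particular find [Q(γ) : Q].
[Q(γ) : Q] = 4 (equivalently, Q(γ) = Q(√266, √197))

Obviously Q(γ) ⊆ Q(√266, √197), and [Q(√266, √197):Q] = 4 (since 266, 197 are distinct squarefree integers > 1 with 52402 not a perfect square). To show equality we compute the minimal polynomial of γ. From γ = √266 + √197: γ^2 = 266 + 2√(52402) + 197 = 463 + 2√(52402), so γ^2 - 463 = 2√(52402); squaring, (γ^2 - 463)^2 = 4·52402, i.e. γ^4 - 926γ^2 + 214369 - 209608 = 0, i.e. γ^4 - 926γ^2 + 4761 = 0. So γ is a root of x^4 - 926x^2 + 4761. This polynomial is irreducible over Q: it has no rational root (each ±√266 ± √197 is irrational), and any factorization into two quadratics over Q would force √(52402) ∈ Q (pairing opposite roots) or √266, √197 ∈ Q (other pairings), all impossible. Hence [Q(γ):Q] = 4 = [Q(√266, √197):Q], so Q(γ) = Q(√266, √197).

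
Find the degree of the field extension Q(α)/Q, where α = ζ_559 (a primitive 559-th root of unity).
[Q(α):Q] = 504

The minimal polynomial of ζ_559 over Q is the 559-th cyclotomic polynomial Φ_559(x), which is irreducible over Q and has degree φ(559) = 504. Hence [Q(α):Q] = φ(559) = 504.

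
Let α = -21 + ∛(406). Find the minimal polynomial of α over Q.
m_α(x) = x^3 + 63x^2 + 1323x + 8855

Set β = α + 21 = ∛(406), so β^3 = 406. Then (α + 21)^3 - 406 = 0, i.e. α is a root of g(x) = (x + 21)^3 - 406 = x^3 + 63x^2 + 1323x + 8855. Since g(x) = h(x + 21) where h(x) = x^3 - 406, and h is irreducible over Q (because 406 is not a perfect cube, so h has no rational root, and a monic cubic with no rational root is irreducible), g is also irreducible (irreducibility is preserved under the substitution x → x + 21). Hence m_α(x) = x^3 + 63x^2 + 1323x + 8855.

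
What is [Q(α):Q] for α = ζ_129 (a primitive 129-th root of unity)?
[Q(α):Q] = 84

The minimal polynomial of ζ_129 over Q is the 129-th cyclotomic polynomial Φ_129(x), which is irreducible over Q and has degree φ(129) = 84. Hence [Q(α):Q] = φ(129) = 84.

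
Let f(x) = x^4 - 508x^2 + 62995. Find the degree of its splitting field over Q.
[K : Q] = 4

Solving the quadratic in x^2: x^2 = (508 ± √(508^2 - 4·62995))/2 = (508 ± √6084)/2 = (508 ± 78)/2, giving x^2 = 293 or x^2 = 215. So f(x) = (x^2 - 293)(x^2 - 215) and the roots of f are ±√293, ±√215. Hence the splitting field is K = Q(√293, √215). Since 293 and 215 are distinct squarefree integers > 1, their product 62995 is not a perfect square, so √215 ∉ Q(√293). By the tower law [K:Q] = [Q(√293,√215):Q(√293)] · [Q(√293):Q] = 2 · 2 = 4.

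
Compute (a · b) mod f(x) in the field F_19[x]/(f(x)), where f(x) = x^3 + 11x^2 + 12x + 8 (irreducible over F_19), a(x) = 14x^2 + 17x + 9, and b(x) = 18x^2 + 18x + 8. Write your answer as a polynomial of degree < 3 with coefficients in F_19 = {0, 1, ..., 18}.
a · b ≡ 3x^2 + 17x (mod f(x))

Multiply in F_19[x]: a(x)·b(x) = (14x^2 + 17x + 9)·(18x^2 + 18x + 8) = 5x^4 + 7x^3 + 10x^2 + 13x + 15. This has degree ≥ 3, so divide by f(x) over F_19: 5x^4 + 7x^3 + 10x^2 + 13x + 15 = (5x + 9)·(x^3 + 11x^2 + 12x + 8) + (3x^2 + 17x). Hence a·b ≡ 3x^2 + 17x (mod f). (F_19[x]/(f) is a field with 19^3 = 6859 elements since f is irreducible of degree 3.)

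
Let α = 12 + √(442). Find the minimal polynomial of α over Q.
m_α(x) = x^2 - 24x - 298

From α - 12 = √(442), squaring gives (α - 12)^2 = 442, i.e. α^2 - 24α + 144 = 442, so α^2 - 24α - 298 = 0. The discriminant of x^2 - 24x - 298 is (-24)^2 - 4·(-298) = 576 + 1192 = 1768, and 4·(442) is not a perfect square in Q since 442 is squarefree and ≠ 1. Hence x^2 - 24x - 298 is irreducible over Q and is the minimal polynomial of α.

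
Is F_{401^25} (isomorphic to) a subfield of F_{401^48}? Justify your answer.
No: F_{401^25} is not a subfield of F_{401^48}

F_{p^m} embeds in F_{p^n} iff m | n. Here 25 ∤ 48 (since 48 = 1·25 + 23 with remainder 23 ≠ 0), so F_{401^25} is not a subfield of F_{401^48}. Equivalently: if it were, the tower law would give 25 = [F_{401^25}:F_401] dividing [F_{401^48}:F_401] = 48, contradiction.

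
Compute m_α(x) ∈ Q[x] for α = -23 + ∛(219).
m_α(x) = x^3 + 69x^2 + 1587x + 11948

Set β = α + 23 = ∛(219), so β^3 = 219. Then (α + 23)^3 - 219 = 0, i.e. α is a root of g(x) = (x + 23)^3 - 219 = x^3 + 69x^2 + 1587x + 11948. Since g(x) = h(x + 23) where h(x) = x^3 - 219, and h is irreducible over Q (because 219 is not a perfect cube, so h has no rational root, and a monic cubic with no rational root is irreducible), g is also irreducible (irreducibility is preserved under the substitution x → x + 23). Hence m_α(x) = x^3 + 69x^2 + 1587x + 11948.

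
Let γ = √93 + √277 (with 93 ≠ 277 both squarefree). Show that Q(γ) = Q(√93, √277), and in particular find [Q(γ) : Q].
[Q(γ) : Q] = 4 (equivalently, Q(γ) = Q(√93, √277))

Obviously Q(γ) ⊆ Q(√93, √277), and [Q(√93, √277):Q] = 4 (since 93, 277 are distinct squarefree integers > 1 with 25761 not a perfect square). To show equality we compute the minimal polynomial of γ. From γ = √93 + √277: γ^2 = 93 + 2√(25761) + 277 = 370 + 2√(25761), so γ^2 - 370 = 2√(25761); squaring, (γ^2 - 370)^2 = 4·25761, i.e. γ^4 - 740γ^2 + 136900 - 103044 = 0, i.e. γ^4 - 740γ^2 + 33856 = 0. So γ is a root of x^4 - 740x^2 + 33856. This polynomial is irreducible over Q: it has no rational root (each ±√93 ± √277 is irrational), and any factorization into two quadratics over Q would force √(25761) ∈ Q (pairing opposite roots) or √93, √277 ∈ Q (other pairings), all impossible. Hence [Q(γ):Q] = 4 = [Q(√93, √277):Q], so Q(γ) = Q(√93, √277).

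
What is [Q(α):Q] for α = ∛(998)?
[Q(α):Q] = 3

The minimal polynomial of α is x^3 - 998, irreducible over Q since 998 is not a perfect cube (so x^3 - 998 has no rational root). Hence [Q(α):Q] = deg(m_α) = 3.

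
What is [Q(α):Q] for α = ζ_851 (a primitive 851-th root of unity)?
[Q(α):Q] = 792

The minimal polynomial of ζ_851 over Q is the 851-th cyclotomic polynomial Φ_851(x), which is irreducible over Q and has degree φ(851) = 792. Hence [Q(α):Q] = φ(851) = 792.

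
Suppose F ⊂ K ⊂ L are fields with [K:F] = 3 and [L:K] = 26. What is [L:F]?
[L:F] = 78

The tower law says that for any tower of field extensions F ⊂ K ⊂ L with finite degrees, [L:F] = [L:K] · [K:F]. Here this gives [L:F] = 26 · 3 = 78.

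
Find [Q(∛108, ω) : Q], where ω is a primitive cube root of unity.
[Q(∛108, ω) : Q] = 6

[Q(∛108):Q] = 3 (min poly x^3 - 108, irreducible since 108 is not a perfect cube). [Q(ω):Q] = 2 (min poly x^2 + x + 1). Since Q(∛108) ⊂ R and ω ∉ R, we have ω ∉ Q(∛108), so x^2 + x + 1 remains irreducible over Q(∛108) and [Q(∛108, ω) : Q(∛108)] = 2. By the tower law, [Q(∛108, ω) : Q] = 3 · 2 = 6. (In fact Q(∛108, ω) is the splitting field of x^3 - 108 over Q.)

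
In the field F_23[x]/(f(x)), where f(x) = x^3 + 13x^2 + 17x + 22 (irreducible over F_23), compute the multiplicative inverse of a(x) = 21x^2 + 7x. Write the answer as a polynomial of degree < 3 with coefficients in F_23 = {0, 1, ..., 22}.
a(x)^(-1) ≡ 11x + 9 (mod f(x))

Since f is irreducible over F_23, F_23[x]/(f) is a field and a(x) ≠ 0 has an inverse. Apply the extended Euclidean algorithm to f(x) and a(x) in F_23[x]: f(x) = (11x + 9)·a(x) + (22). The last nonzero remainder is the constant 22 = gcd(f, a) in F_23. Back-substituting through the division chain expresses 22 = s(x)·a(x) + t(x)·f(x) with s(x) ≡ 12x + 14 (mod f), so (12x + 14)·a(x) ≡ 22 (mod f). Multiplying by 22^(-1) ≡ 22 in F_23 gives a(x)^(-1) ≡ 22·(12x + 14) ≡ 11x + 9 (mod f). Check: (21x^2 + 7x)·(11x + 9) = x^3 + 13x^2 + 17x ≡ 1 (mod x^3 + 13x^2 + 17x + 22).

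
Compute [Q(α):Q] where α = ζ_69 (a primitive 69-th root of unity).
[Q(α):Q] = 44

The minimal polynomial of ζ_69 over Q is the 69-th cyclotomic polynomial Φ_69(x), which is irreducible over Q and has degree φ(69) = 44. Hence [Q(α):Q] = φ(69) = 44.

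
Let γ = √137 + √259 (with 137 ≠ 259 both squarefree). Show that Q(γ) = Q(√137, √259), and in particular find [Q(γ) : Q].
[Q(γ) : Q] = 4 (equivalently, Q(γ) = Q(√137, √259))

Obviously Q(γ) ⊆ Q(√137, √259), and [Q(√137, √259):Q] = 4 (since 137, 259 are distinct squarefree integers > 1 with 35483 not a perfect square). To show equality we compute the minimal polynomial of γ. From γ = √137 + √259: γ^2 = 137 + 2√(35483) + 259 = 396 + 2√(35483), so γ^2 - 396 = 2√(35483); squaring, (γ^2 - 396)^2 = 4·35483, i.e. γ^4 - 792γ^2 + 156816 - 141932 = 0, i.e. γ^4 - 792γ^2 + 14884 = 0. So γ is a root of x^4 - 792x^2 + 14884. This polynomial is irreducible over Q: it has no rational root (each ±√137 ± √259 is irrational), and any factorization into two quadratics over Q would force √(35483) ∈ Q (pairing opposite roots) or √137, √259 ∈ Q (other pairings), all impossible. Hence [Q(γ):Q] = 4 = [Q(√137, √259):Q], so Q(γ) = Q(√137, √259).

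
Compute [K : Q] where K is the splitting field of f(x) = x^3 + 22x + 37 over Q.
[K : Q] = 6

By the rational root test, any rational root of the monic integer polynomial f(x) = x^3 + 22x + 37 must be an integer dividing the constant term 37, i.e. one of ±{1, 37}. Evaluating: f(1) = 60, f(-1) = 14, f(37) = 51504, f(-37) = -51430; none is 0, so f has no rational root and is therefore irreducible over Q (a cubic with no linear factor over a field is irreducible). For an irreducible cubic, the Galois group is A_3 or S_3 according as the discriminant disc(f) = -4a^3 - 27b^2 = -4·(22)^3 - 27·(37)^2 = -79555 is or is not a square in Q. Here disc(f) = -79555 is not a perfect square in Q, so the Galois group of f over Q is not contained in A_3 and must be all of S_3. The splitting field has degree |S_3| = 6 over Q, so [K : Q] = 6.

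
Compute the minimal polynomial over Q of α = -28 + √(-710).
m_α(x) = x^2 + 56x + 1494

From α + 28 = √(-710), squaring gives (α + 28)^2 = -710, i.e. α^2 + 56α + 784 = -710, so α^2 + 56α + 1494 = 0. The discriminant of x^2 + 56x + 1494 is (56)^2 - 4·(1494) = 3136 - 5976 = -2840, and 4·(-710) is not a perfect square in Q since -710 is squarefree and ≠ 1. Hence x^2 + 56x + 1494 is irreducible over Q and is the minimal polynomial of α.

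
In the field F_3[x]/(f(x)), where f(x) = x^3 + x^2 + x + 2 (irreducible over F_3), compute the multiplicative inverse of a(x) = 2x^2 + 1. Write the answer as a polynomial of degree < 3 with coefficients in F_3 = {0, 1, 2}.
a(x)^(-1) ≡ 2x^2 + 2x + 1 (mod f(x))

Since f is irreducible over F_3, F_3[x]/(f) is a field and a(x) ≠ 0 has an inverse. Apply the extended Euclidean algorithm to f(x) and a(x) in F_3[x]: f(x) = (2x + 2)·a(x) + (2x);  a(x) = (x)·(2x) + (1). The last nonzero remainder is the constant 1 = gcd(f, a) in F_3. Back-substituting through the division chain expresses 1 = s(x)·a(x) + t(x)·f(x) with s(x) ≡ 2x^2 + 2x + 1 (mod f), so a(x)^(-1) ≡ s(x) = 2x^2 + 2x + 1 (mod f). Check: (2x^2 + 1)·(2x^2 + 2x + 1) = x^4 + x^3 + x^2 + 2x + 1 ≡ 1 (mod x^3 + x^2 + x + 2).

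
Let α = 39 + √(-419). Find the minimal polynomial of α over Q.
m_α(x) = x^2 - 78x + 1940

From α - 39 = √(-419), squaring gives (α - 39)^2 = -419, i.e. α^2 - 78α + 1521 = -419, so α^2 - 78α + 1940 = 0. The discriminant of x^2 - 78x + 1940 is (-78)^2 - 4·(1940) = 6084 - 7760 = -1676, and 4·(-419) is not a perfect square in Q since -419 is squarefree and ≠ 1. Hence x^2 - 78x + 1940 is irreducible over Q and is the minimal polynomial of α.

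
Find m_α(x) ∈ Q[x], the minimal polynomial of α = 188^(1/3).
m_α(x) = x^3 - 188

α satisfies α^3 = 188, so x^3 - 188 annihilates α. By the rational root test, a rational root p/q (in lowest terms) of x^3 - 188 would satisfy p^3 = 188 q^3, forcing q = 1 and p^3 = 188; but 188 is not a perfect cube, contradiction. A monic cubic over Q with no rational root is irreducible (any nontrivial factorization would include a linear factor). Hence x^3 - 188 is the minimal polynomial of α, and in particular [Q(α):Q] = 3.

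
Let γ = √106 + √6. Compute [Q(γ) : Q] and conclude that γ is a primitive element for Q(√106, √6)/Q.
[Q(γ) : Q] = 4 (equivalently, Q(γ) = Q(√106, √6))

Obviously Q(γ) ⊆ Q(√106, √6), and [Q(√106, √6):Q] = 4 (since 106, 6 are distinct squarefree integers > 1 with 636 not a perfect square). To show equality we compute the minimal polynomial of γ. From γ = √106 + √6: γ^2 = 106 + 2√(636) + 6 = 112 + 2√(636), so γ^2 - 112 = 2√(636); squaring, (γ^2 - 112)^2 = 4·636, i.e. γ^4 - 224γ^2 + 12544 - 2544 = 0, i.e. γ^4 - 224γ^2 + 10000 = 0. So γ is a root of x^4 - 224x^2 + 10000. This polynomial is irreducible over Q: it has no rational root (each ±√106 ± √6 is irrational), and any factorization into two quadratics over Q would force √(636) ∈ Q (pairing opposite roots) or √106, √6 ∈ Q (other pairings), all impossible. Hence [Q(γ):Q] = 4 = [Q(√106, √6):Q], so Q(γ) = Q(√106, √6).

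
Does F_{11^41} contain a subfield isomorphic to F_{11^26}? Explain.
No: F_{11^26} is not a subfield of F_{11^41}

F_{p^m} embeds in F_{p^n} iff m | n. Here 26 ∤ 41 (since 41 = 1·26 + 15 with remainder 15 ≠ 0), so F_{11^26} is not a subfield of F_{11^41}. Equivalently: if it were, the tower law would give 26 = [F_{11^26}:F_11] dividing [F_{11^41}:F_11] = 41, contradiction.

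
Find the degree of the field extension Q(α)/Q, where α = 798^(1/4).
[Q(α):Q] = 4

α is a root of x^4 - 798. By Eisenstein's criterion at the prime p = 2 (which divides the constant term 798 but p^2 = 4 does not, since 798 is squarefree), x^4 - 798 is irreducible over Q. Hence [Q(α):Q] = 4.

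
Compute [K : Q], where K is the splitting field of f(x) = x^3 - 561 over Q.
[K : Q] = 6

The roots of x^3 - 561 are ∛561, ω∛561, ω^2∛561 where ω = e^(2πi/3) is a primitive cube root of unity, so K = Q(∛561, ω). Now [Q(∛561):Q] = 3 (since 561 is not a perfect cube, x^3 - 561 is irreducible) and [Q(ω):Q] = 2. Both 2 and 3 divide [K:Q], and [K:Q] ≤ 3·2 = 6, so [K:Q] = 6. (Equivalently: Q(∛561) ⊂ R but ω ∉ R, so [K : Q(∛561)] = 2.)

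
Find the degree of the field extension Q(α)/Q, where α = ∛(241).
[Q(α):Q] = 3

The minimal polynomial of α is x^3 - 241, irreducible over Q since 241 is not a perfect cube (so x^3 - 241 has no rational root). Hence [Q(α):Q] = deg(m_α) = 3.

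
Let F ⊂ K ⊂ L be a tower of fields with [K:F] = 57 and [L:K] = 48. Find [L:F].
[L:F] = 2736

The tower law says that for any tower of field extensions F ⊂ K ⊂ L with finite degrees, [L:F] = [L:K] · [K:F]. Here this gives [L:F] = 48 · 57 = 2736.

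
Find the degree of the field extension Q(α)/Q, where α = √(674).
[Q(α):Q] = 2

[Q(α):Q] equals the degree of the minimal polynomial of α. Here α^2 = 674 and x^2 - 674 is irreducible (d = 674 is squarefree, ≠ 1, hence not a square), so deg(m_α) = 2. Thus [Q(α):Q] = 2.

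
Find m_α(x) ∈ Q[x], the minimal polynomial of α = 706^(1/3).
m_α(x) = x^3 - 706

α satisfies α^3 = 706, so x^3 - 706 annihilates α. By the rational root test, a rational root p/q (in lowest terms) of x^3 - 706 would satisfy p^3 = 706 q^3, forcing q = 1 and p^3 = 706; but 706 is not a perfect cube, contradiction. A monic cubic over Q with no rational root is irreducible (any nontrivial factorization would include a linear factor). Hence x^3 - 706 is the minimal polynomial of α, and in particular [Q(α):Q] = 3.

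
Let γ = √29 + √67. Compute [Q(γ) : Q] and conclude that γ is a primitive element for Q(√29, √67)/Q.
[Q(γ) : Q] = 4 (equivalently, Q(γ) = Q(√29, √67))

Obviously Q(γ) ⊆ Q(√29, √67), and [Q(√29, √67):Q] = 4 (since 29, 67 are distinct squarefree integers > 1 with 1943 not a perfect square). To show equality we compute the minimal polynomial of γ. From γ = √29 + √67: γ^2 = 29 + 2√(1943) + 67 = 96 + 2√(1943), so γ^2 - 96 = 2√(1943); squaring, (γ^2 - 96)^2 = 4·1943, i.e. γ^4 - 192γ^2 + 9216 - 7772 = 0, i.e. γ^4 - 192γ^2 + 1444 = 0. So γ is a root of x^4 - 192x^2 + 1444. This polynomial is irreducible over Q: it has no rational root (each ±√29 ± √67 is irrational), and any factorization into two quadratics over Q would force √(1943) ∈ Q (pairing opposite roots) or √29, √67 ∈ Q (other pairings), all impossible. Hence [Q(γ):Q] = 4 = [Q(√29, √67):Q], so Q(γ) = Q(√29, √67).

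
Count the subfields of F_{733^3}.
F_{733^3} has 2 subfields

The subfields of F_{p^n} are exactly the fields F_{p^d} for d | n (each is the fixed field of the unique index-d subgroup of Gal(F_{p^n}/F_p) ≅ Z/nZ). The divisors of n = 3 are {1, 3}, giving 2 subfields: F_{733^1}, F_{733^3}.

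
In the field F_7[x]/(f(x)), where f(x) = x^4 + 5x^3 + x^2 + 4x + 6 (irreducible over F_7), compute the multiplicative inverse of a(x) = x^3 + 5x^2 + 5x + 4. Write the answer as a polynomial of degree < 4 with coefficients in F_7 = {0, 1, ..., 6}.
a(x)^(-1) ≡ 4x^3 + x + 3 (mod f(x))

Since f is irreducible over F_7, F_7[x]/(f) is a field and a(x) ≠ 0 has an inverse. Apply the extended Euclidean algorithm to f(x) and a(x) in F_7[x]: f(x) = (x)·a(x) + (3x^2 + 6);  a(x) = (5x + 4)·(3x^2 + 6) + (3x + 1);  (3x^2 + 6) = (x + 2)·(3x + 1) + (4). The last nonzero remainder is the constant 4 = gcd(f, a) in F_7. Back-substituting through the division chain expresses 4 = s(x)·a(x) + t(x)·f(x) with s(x) ≡ 2x^3 + 4x + 5 (mod f), so (2x^3 + 4x + 5)·a(x) ≡ 4 (mod f). Multiplying by 4^(-1) ≡ 2 in F_7 gives a(x)^(-1) ≡ 2·(2x^3 + 4x + 5) ≡ 4x^3 + x + 3 (mod f). Check: (x^3 + 5x^2 + 5x + 4)·(4x^3 + x + 3) = 4x^6 + 6x^5 + 3x^3 + 6x^2 + 5x + 5 ≡ 1 (mod x^4 + 5x^3 + x^2 + 4x + 6).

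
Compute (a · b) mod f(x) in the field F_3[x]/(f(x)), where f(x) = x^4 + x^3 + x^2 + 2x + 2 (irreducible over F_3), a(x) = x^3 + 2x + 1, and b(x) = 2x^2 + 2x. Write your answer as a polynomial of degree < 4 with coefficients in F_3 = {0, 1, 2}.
a · b ≡ 2x^3 + 2x^2 + x (mod f(x))

Multiply in F_3[x]: a(x)·b(x) = (x^3 + 2x + 1)·(2x^2 + 2x) = 2x^5 + 2x^4 + x^3 + 2x. This has degree ≥ 4, so divide by f(x) over F_3: 2x^5 + 2x^4 + x^3 + 2x = (2x)·(x^4 + x^3 + x^2 + 2x + 2) + (2x^3 + 2x^2 + x). Hence a·b ≡ 2x^3 + 2x^2 + x (mod f). (F_3[x]/(f) is a field with 3^4 = 81 elements since f is irreducible of degree 4.)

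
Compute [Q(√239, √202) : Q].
[Q(√239, √202) : Q] = 4

[Q(√239):Q] = 2 (min poly x^2 - 239, irreducible since 239 is squarefree > 1). For the top step, suppose √202 ∈ Q(√239), say √202 = c + d√239 with c, d ∈ Q. Squaring: 202 = c^2 + 239d^2 + 2cd√239. Since √239 ∉ Q this forces 2cd = 0. If d = 0 then √202 = c ∈ Q, contradicting 202 squarefree > 1. If c = 0 then 202 = 239d^2, so 239·202 = (239d)^2 is a perfect square in Q — but 239·202 = 48278 is not a perfect square (since 239 and 202 are distinct squarefree integers). Contradiction. Hence √202 ∉ Q(√239), so x^2 - 202 stays irreducible over Q(√239) and [Q(√239, √202) : Q(√239)] = 2. By the tower law, [Q(√239, √202) : Q] = 2 · 2 = 4.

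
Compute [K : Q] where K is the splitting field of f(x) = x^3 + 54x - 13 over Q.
[K : Q] = 6

By the rational root test, any rational root of the monic integer polynomial f(x) = x^3 + 54x - 13 must be an integer dividing the constant term -13, i.e. one of ±{1, 13}. Evaluating: f(1) = 42, f(-1) = -68, f(13) = 2886, f(-13) = -2912; none is 0, so f has no rational root and is therefore irreducible over Q (a cubic with no linear factor over a field is irreducible). For an irreducible cubic, the Galois group is A_3 or S_3 according as the discriminant disc(f) = -4a^3 - 27b^2 = -4·(54)^3 - 27·(-13)^2 = -634419 is or is not a square in Q. Here disc(f) = -634419 is not a perfect square in Q, so the Galois group of f over Q is not contained in A_3 and must be all of S_3. The splitting field has degree |S_3| = 6 over Q, so [K : Q] = 6.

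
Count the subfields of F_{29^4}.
F_{29^4} has 3 subfields

The subfields of F_{p^n} are exactly the fields F_{p^d} for d | n (each is the fixed field of the unique index-d subgroup of Gal(F_{p^n}/F_p) ≅ Z/nZ). The divisors of n = 4 are {1, 2, 4}, giving 3 subfields: F_{29^1}, F_{29^2}, F_{29^4}.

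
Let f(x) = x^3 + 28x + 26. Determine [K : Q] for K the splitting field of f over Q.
[K : Q] = 6

By the rational root test, any rational root of the monic integer polynomial f(x) = x^3 + 28x + 26 must be an integer dividing the constant term 26, i.e. one of ±{1, 2, 13, 26}. Evaluating: f(1) = 55, f(-1) = -3, f(2) = 90, f(-2) = -38, f(13) = 2587, f(-13) = -2535, f(26) = 18330, f(-26) = -18278; none is 0, so f has no rational root and is therefore irreducible over Q (a cubic with no linear factor over a field is irreducible). For an irreducible cubic, the Galois group is A_3 or S_3 according as the discriminant disc(f) = -4a^3 - 27b^2 = -4·(28)^3 - 27·(26)^2 = -106060 is or is not a square in Q. Here disc(f) = -106060 is not a perfect square in Q, so the Galois group of f over Q is not contained in A_3 and must be all of S_3. The splitting field has degree |S_3| = 6 over Q, so [K : Q] = 6.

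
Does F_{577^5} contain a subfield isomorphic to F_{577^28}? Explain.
No: F_{577^28} is not a subfield of F_{577^5}

F_{p^m} embeds in F_{p^n} iff m | n. Here 28 ∤ 5 (since 5 = 0·28 + 5 with remainder 5 ≠ 0), so F_{577^28} is not a subfield of F_{577^5}. Equivalently: if it were, the tower law would give 28 = [F_{577^28}:F_577] dividing [F_{577^5}:F_577] = 5, contradiction.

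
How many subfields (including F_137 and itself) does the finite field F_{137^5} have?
F_{137^5} has 2 subfields

The subfields of F_{p^n} are exactly the fields F_{p^d} for d | n (each is the fixed field of the unique index-d subgroup of Gal(F_{p^n}/F_p) ≅ Z/nZ). The divisors of n = 5 are {1, 5}, giving 2 subfields: F_{137^1}, F_{137^5}.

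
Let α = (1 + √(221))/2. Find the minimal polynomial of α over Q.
m_α(x) = x^2 - x - 55

From 2α - 1 = √(221), squaring gives (2α - 1)^2 = 221, i.e. 4α^2 - 4α + 1 = 221, so α^2 - α + (1 - 221)/4 = 0. Since 221 ≡ 1 (mod 4), (1 - 221)/4 = -55 ∈ Z. The polynomial x^2 - x - 55 has discriminant 1 - 4·(-55) = 221, which is not a perfect square in Q (d = 221 is squarefree and ≠ 1), so x^2 - x - 55 is irreducible over Q. It is the minimal polynomial of α.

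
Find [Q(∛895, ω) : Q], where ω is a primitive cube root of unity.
[Q(∛895, ω) : Q] = 6

[Q(∛895):Q] = 3 (min poly x^3 - 895, irreducible since 895 is not a perfect cube). [Q(ω):Q] = 2 (min poly x^2 + x + 1). Since Q(∛895) ⊂ R and ω ∉ R, we have ω ∉ Q(∛895), so x^2 + x + 1 remains irreducible over Q(∛895) and [Q(∛895, ω) : Q(∛895)] = 2. By the tower law, [Q(∛895, ω) : Q] = 3 · 2 = 6. (In fact Q(∛895, ω) is the splitting field of x^3 - 895 over Q.)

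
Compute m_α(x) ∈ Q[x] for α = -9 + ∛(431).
m_α(x) = x^3 + 27x^2 + 243x + 298

Set β = α + 9 = ∛(431), so β^3 = 431. Then (α + 9)^3 - 431 = 0, i.e. α is a root of g(x) = (x + 9)^3 - 431 = x^3 + 27x^2 + 243x + 298. Since g(x) = h(x + 9) where h(x) = x^3 - 431, and h is irreducible over Q (because 431 is not a perfect cube, so h has no rational root, and a monic cubic with no rational root is irreducible), g is also irreducible (irreducibility is preserved under the substitution x → x + 9). Hence m_α(x) = x^3 + 27x^2 + 243x + 298.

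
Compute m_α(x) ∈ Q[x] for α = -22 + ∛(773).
m_α(x) = x^3 + 66x^2 + 1452x + 9875

Set β = α + 22 = ∛(773), so β^3 = 773. Then (α + 22)^3 - 773 = 0, i.e. α is a root of g(x) = (x + 22)^3 - 773 = x^3 + 66x^2 + 1452x + 9875. Since g(x) = h(x + 22) where h(x) = x^3 - 773, and h is irreducible over Q (because 773 is not a perfect cube, so h has no rational root, and a monic cubic with no rational root is irreducible), g is also irreducible (irreducibility is preserved under the substitution x → x + 22). Hence m_α(x) = x^3 + 66x^2 + 1452x + 9875.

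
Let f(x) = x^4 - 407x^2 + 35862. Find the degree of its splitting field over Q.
[K : Q] = 4

Solving the quadratic in x^2: x^2 = (407 ± √(407^2 - 4·35862))/2 = (407 ± √22201)/2 = (407 ± 149)/2, giving x^2 = 278 or x^2 = 129. So f(x) = (x^2 - 278)(x^2 - 129) and the roots of f are ±√278, ±√129. Hence the splitting field is K = Q(√278, √129). Since 278 and 129 are distinct squarefree integers > 1, their product 35862 is not a perfect square, so √129 ∉ Q(√278). By the tower law [K:Q] = [Q(√278,√129):Q(√278)] · [Q(√278):Q] = 2 · 2 = 4.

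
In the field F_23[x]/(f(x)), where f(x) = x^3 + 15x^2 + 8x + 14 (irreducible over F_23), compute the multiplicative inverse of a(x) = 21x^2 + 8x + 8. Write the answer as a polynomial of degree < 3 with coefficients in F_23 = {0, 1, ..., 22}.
a(x)^(-1) ≡ 18x^2 + 8x + 22 (mod f(x))

Since f is irreducible over F_23, F_23[x]/(f) is a field and a(x) ≠ 0 has an inverse. Apply the extended Euclidean algorithm to f(x) and a(x) in F_23[x]: f(x) = (11x + 2)·a(x) + (19x + 21);  a(x) = (12x + 15)·(19x + 21) + (15). The last nonzero remainder is the constant 15 = gcd(f, a) in F_23. Back-substituting through the division chain expresses 15 = s(x)·a(x) + t(x)·f(x) with s(x) ≡ 17x^2 + 5x + 8 (mod f), so (17x^2 + 5x + 8)·a(x) ≡ 15 (mod f). Multiplying by 15^(-1) ≡ 20 in F_23 gives a(x)^(-1) ≡ 20·(17x^2 + 5x + 8) ≡ 18x^2 + 8x + 22 (mod f). Check: (21x^2 + 8x + 8)·(18x^2 + 8x + 22) = 10x^4 + 13x^3 + 3x^2 + 10x + 15 ≡ 1 (mod x^3 + 15x^2 + 8x + 14).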